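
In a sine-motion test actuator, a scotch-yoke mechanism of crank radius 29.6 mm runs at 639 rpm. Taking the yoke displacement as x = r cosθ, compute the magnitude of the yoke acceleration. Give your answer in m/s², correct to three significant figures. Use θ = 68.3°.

ω = 66.92 rad/s (from 639 rpm).
x = r cosθ ⇒ ẍ = −rω² cosθ (ω constant).
|a| = rω²|cosθ| = 0.0296·(66.92)²·|cos 68.3°| = 49.007 m/s².

49.0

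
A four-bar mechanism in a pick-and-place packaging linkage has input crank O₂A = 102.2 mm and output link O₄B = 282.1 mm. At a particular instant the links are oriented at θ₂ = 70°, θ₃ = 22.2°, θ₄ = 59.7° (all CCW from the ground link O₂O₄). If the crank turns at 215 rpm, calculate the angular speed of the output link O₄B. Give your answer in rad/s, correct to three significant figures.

ω₂ = 22.51 rad/s (from 215 rpm).
Differentiating the loop-closure r₂e^{iθ₂}+r₃e^{iθ₃}=r₁+r₄e^{iθ₄} gives r₂ω₂e^{iθ₂}+r₃ω₃e^{iθ₃}=r₄ω₄e^{iθ₄}.
Eliminating the other unknown: ω₄ = r₂ω₂ sin(θ₂−θ₃) / [r₄ sin(θ₄−θ₃)].
Numerator sine = +0.74080; denominator sine = +0.60876.
Result = 0.1022·22.51·(+0.74080) / (0.2821·(+0.60876)) = +9.9259 rad/s; magnitude 9.9259 rad/s.

9.93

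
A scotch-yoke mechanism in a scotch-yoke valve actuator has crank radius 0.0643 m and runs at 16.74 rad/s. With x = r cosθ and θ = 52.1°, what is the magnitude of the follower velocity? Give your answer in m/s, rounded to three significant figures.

ω = 16.74 rad/s
x = r cosθ ⇒ ẋ = −rω sinθ.
|v| = rω|sinθ| = 0.0643·16.74·|sin 52.1°| = 0.84936 m/s.

0.849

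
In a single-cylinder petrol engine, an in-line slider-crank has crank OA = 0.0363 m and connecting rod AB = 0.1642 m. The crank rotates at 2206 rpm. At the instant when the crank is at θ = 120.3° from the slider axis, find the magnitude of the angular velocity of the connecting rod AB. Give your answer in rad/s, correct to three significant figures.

26.2

ω = 231 rad/s (converted from 2206 rpm).
The rod makes angle φ with the slider axis where L sinφ = r sinθ; differentiating, L cosφ·φ̇ = r ω cosθ.
L cosφ = √(L² − r² sin²θ) = 0.16118 m.
|ω_rod| = r ω |cosθ| / √(L² − r² sin²θ) = 0.0363·231·0.50453/0.16118 = 26.249 rad/s.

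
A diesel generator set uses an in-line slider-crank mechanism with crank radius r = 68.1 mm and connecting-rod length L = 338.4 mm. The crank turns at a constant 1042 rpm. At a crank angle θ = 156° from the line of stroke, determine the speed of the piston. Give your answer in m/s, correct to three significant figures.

2.46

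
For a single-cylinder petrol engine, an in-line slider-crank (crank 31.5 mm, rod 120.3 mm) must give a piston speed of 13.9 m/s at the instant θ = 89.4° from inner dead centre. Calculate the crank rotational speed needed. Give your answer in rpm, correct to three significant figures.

4200

For an in-line slider-crank, |v_piston| = rω|sinθ|·[1 + r cosθ/√(L² − r² sin²θ)].
With r = 0.0315 m, L = 0.1203 m, θ = 89.4°: the bracketed kinematic factor |dx/dθ| = 0.031588 m.
ω = v/|dx/dθ| = 13.9/0.031588 = 440.04 rad/s.
N = 60ω/(2π) = 4202.1 rpm.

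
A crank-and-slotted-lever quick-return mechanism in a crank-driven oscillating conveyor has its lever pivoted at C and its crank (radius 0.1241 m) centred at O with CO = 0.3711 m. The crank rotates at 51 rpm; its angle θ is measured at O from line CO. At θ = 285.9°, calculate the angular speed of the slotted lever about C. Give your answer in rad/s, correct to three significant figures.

0.839

ω = 5.341 rad/s (from 51 rpm).
Crank pin A relative to C: A = (d + r cosθ, r sinθ); lever angle φ = atan2(r sinθ, d + r cosθ).
Differentiating tanφ: φ̇ = rω(d cosθ + r)/(d² + r² + 2dr cosθ).
d² + r² + 2dr cosθ = |CA|² = 0.17835 m²;  d cosθ + r = +0.22577 m.
|ω_lever| = |0.1241·5.341·+0.22577| / 0.17835 = 0.83899 rad/s.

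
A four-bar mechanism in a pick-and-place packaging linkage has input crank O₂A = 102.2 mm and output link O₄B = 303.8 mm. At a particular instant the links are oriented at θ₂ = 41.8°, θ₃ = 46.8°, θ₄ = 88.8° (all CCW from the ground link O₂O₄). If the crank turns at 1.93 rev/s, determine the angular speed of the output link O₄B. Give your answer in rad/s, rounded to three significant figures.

0.531

ω₂ = 12.13 rad/s (from 1.93 rev/s).
Differentiating the loop-closure r₂e^{iθ₂}+r₃e^{iθ₃}=r₁+r₄e^{iθ₄} gives r₂ω₂e^{iθ₂}+r₃ω₃e^{iθ₃}=r₄ω₄e^{iθ₄}.
Eliminating the other unknown: ω₄ = r₂ω₂ sin(θ₂−θ₃) / [r₄ sin(θ₄−θ₃)].
Numerator sine = -0.08716; denominator sine = +0.66913.
Result = 0.1022·12.13·(-0.08716) / (0.3038·(+0.66913)) = -0.53136 rad/s; magnitude 0.53136 rad/s.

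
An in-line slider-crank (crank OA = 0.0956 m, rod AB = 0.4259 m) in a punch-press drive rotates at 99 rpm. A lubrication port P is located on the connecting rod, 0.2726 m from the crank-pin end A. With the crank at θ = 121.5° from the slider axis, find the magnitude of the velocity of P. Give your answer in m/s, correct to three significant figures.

ω = 10.37 rad/s.  Crank-pin speed |V_A| = rω = 0.99111 m/s, perpendicular to OA.
Rod angle: sinφ = −(r/L) sinθ ⇒ φ = -11.034°; ω_rod = −rω cosθ/√(L²−r²sin²θ) = +1.2388 rad/s.
V_P = V_A + ω_rod × AP, with AP = 0.2726 m along the rod.
Components: V_Px = −rω sinθ − a·ω_rod·sinφ = -0.78043 m/s;  V_Py = rω cosθ + a·ω_rod·cosφ = -0.1864 m/s.
|V_P| = √(V_Px² + V_Py²) = 0.80238 m/s.

0.802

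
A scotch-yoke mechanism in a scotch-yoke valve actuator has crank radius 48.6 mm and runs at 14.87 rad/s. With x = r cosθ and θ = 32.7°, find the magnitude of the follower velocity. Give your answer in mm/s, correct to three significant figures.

ω = 14.87 rad/s
x = r cosθ ⇒ ẋ = −rω sinθ.
|v| = rω|sinθ| = 0.0486·14.87·|sin 32.7°| = 0.39042 m/s = 390.42 mm/s.

390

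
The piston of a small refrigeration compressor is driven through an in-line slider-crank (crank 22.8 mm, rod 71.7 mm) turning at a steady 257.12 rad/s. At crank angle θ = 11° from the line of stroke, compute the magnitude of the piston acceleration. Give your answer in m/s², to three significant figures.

ω = 257.1 rad/s
x(θ) = r cosθ + √(L² − r² sin²θ); with ω constant, a = ω²·d²x/dθ².
d²x/dθ² = −r cosθ − r²(cos2θ)/√u − r⁴ sin²2θ/(4u^{3/2}),  u = L² − r² sin²θ = 0.00512196 m².
Substituting r = 0.0228 m, L = 0.0717 m, θ = 11°: d²x/dθ² = -0.029142 m.
a = ω²·d²x/dθ² = (257.1)²·(-0.029142) = -1926.6 m/s²;  |a| = 1926.6 m/s².

1930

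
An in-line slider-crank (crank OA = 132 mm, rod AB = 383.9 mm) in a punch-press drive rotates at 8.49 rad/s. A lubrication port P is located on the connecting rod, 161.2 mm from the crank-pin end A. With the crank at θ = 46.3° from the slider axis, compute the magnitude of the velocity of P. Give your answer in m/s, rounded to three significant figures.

ω = 8.49 rad/s.  Crank-pin speed |V_A| = rω = 1.1207 m/s, perpendicular to OA.
Rod angle: sinφ = −(r/L) sinθ ⇒ φ = -14.394°; ω_rod = −rω cosθ/√(L²−r²sin²θ) = -2.0822 rad/s.
V_P = V_A + ω_rod × AP, with AP = 0.1612 m along the rod.
Components: V_Px = −rω sinθ − a·ω_rod·sinφ = -0.89365 m/s;  V_Py = rω cosθ + a·ω_rod·cosφ = +0.44915 m/s.
|V_P| = √(V_Px² + V_Py²) = 1.0002 m/s.

1.00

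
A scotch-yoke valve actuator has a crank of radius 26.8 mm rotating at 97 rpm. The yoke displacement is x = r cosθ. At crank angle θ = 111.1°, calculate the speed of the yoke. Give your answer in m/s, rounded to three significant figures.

0.254

ω = 10.16 rad/s (from 97 rpm).
x = r cosθ ⇒ ẋ = −rω sinθ.
|v| = rω|sinθ| = 0.0268·10.16·|sin 111.1°| = 0.25398 m/s.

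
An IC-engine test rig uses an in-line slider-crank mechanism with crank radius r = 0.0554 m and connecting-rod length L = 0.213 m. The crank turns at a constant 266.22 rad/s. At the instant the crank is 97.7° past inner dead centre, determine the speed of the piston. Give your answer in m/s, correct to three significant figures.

ω = 266.2 rad/s
For an in-line slider-crank, x = r cosθ + √(L² − r² sin²θ), so v = −rω sinθ·[1 + r cosθ/√(L² − r² sin²θ)].
With r = 0.0554 m, L = 0.213 m, θ = 97.7°: √(L² − r² sin²θ) = 0.2058 m.
v = −0.0554·266.2·0.99098·[1 + 0.0554·-0.13399/0.2058] = -14.088 m/s.
|v| = 14.088 m/s.

14.1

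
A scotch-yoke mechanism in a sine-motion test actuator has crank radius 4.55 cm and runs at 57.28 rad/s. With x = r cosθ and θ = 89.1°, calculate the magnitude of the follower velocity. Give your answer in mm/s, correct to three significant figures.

2610

ω = 57.28 rad/s
x = r cosθ ⇒ ẋ = −rω sinθ.
|v| = rω|sinθ| = 0.0455·57.28·|sin 89.1°| = 2.6059 m/s = 2605.9 mm/s.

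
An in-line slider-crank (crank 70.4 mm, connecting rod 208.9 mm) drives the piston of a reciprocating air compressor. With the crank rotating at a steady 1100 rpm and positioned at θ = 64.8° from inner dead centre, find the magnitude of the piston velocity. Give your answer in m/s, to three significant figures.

ω = 2π·1100/60 = 115.2 rad/s
For an in-line slider-crank, x = r cosθ + √(L² − r² sin²θ), so v = −rω sinθ·[1 + r cosθ/√(L² − r² sin²θ)].
With r = 0.0704 m, L = 0.2089 m, θ = 64.8°: √(L² − r² sin²θ) = 0.19895 m.
v = −0.0704·115.2·0.90483·[1 + 0.0704·0.42578/0.19895] = -8.4432 m/s.
|v| = 8.4432 m/s.

8.44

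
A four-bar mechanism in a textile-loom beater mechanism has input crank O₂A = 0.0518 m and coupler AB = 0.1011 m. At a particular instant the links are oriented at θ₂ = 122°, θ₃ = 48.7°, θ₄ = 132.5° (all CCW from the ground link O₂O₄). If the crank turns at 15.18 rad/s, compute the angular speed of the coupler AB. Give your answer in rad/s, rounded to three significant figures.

1.43

ω₂ = 15.18 rad/s
Differentiating the loop-closure r₂e^{iθ₂}+r₃e^{iθ₃}=r₁+r₄e^{iθ₄} gives r₂ω₂e^{iθ₂}+r₃ω₃e^{iθ₃}=r₄ω₄e^{iθ₄}.
Eliminating the other unknown: ω₃ = r₂ω₂ sin(θ₄−θ₂) / [r₃ sin(θ₃−θ₄)].
Numerator sine = +0.18224; denominator sine = -0.99415.
Result = 0.0518·15.18·(+0.18224) / (0.1011·(-0.99415)) = -1.4257 rad/s; magnitude 1.4257 rad/s.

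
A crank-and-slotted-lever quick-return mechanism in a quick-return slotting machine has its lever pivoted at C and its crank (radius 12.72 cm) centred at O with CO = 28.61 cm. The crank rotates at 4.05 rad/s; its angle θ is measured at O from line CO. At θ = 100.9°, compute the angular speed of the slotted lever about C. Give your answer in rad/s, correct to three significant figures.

ω = 4.05 rad/s
Crank pin A relative to C: A = (d + r cosθ, r sinθ); lever angle φ = atan2(r sinθ, d + r cosθ).
Differentiating tanφ: φ̇ = rω(d cosθ + r)/(d² + r² + 2dr cosθ).
d² + r² + 2dr cosθ = |CA|² = 0.08427 m²;  d cosθ + r = +0.0731 m.
|ω_lever| = |0.1272·4.05·+0.0731| / 0.08427 = 0.44687 rad/s.

0.447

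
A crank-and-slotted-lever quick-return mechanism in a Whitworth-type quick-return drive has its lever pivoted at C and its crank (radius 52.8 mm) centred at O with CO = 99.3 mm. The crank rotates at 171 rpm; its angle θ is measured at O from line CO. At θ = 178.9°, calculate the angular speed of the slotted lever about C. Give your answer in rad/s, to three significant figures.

ω = 17.91 rad/s (from 171 rpm).
Crank pin A relative to C: A = (d + r cosθ, r sinθ); lever angle φ = atan2(r sinθ, d + r cosθ).
Differentiating tanφ: φ̇ = rω(d cosθ + r)/(d² + r² + 2dr cosθ).
d² + r² + 2dr cosθ = |CA|² = 0.00216418 m²;  d cosθ + r = -0.046482 m.
|ω_lever| = |0.0528·17.91·-0.046482| / 0.00216418 = 20.307 rad/s.

20.3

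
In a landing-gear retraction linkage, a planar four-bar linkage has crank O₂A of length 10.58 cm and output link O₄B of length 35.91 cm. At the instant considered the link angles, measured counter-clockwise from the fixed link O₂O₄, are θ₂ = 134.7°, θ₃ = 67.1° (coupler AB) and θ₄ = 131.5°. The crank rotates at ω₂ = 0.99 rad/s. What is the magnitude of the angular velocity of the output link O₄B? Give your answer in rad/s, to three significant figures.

0.299

ω₂ = 0.99 rad/s
Differentiating the loop-closure r₂e^{iθ₂}+r₃e^{iθ₃}=r₁+r₄e^{iθ₄} gives r₂ω₂e^{iθ₂}+r₃ω₃e^{iθ₃}=r₄ω₄e^{iθ₄}.
Eliminating the other unknown: ω₄ = r₂ω₂ sin(θ₂−θ₃) / [r₄ sin(θ₄−θ₃)].
Numerator sine = +0.92455; denominator sine = +0.90183.
Result = 0.1058·0.99·(+0.92455) / (0.3591·(+0.90183)) = +0.29903 rad/s; magnitude 0.29903 rad/s.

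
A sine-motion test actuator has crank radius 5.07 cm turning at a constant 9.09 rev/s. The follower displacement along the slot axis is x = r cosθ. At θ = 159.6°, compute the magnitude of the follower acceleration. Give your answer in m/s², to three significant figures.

ω = 57.11 rad/s (from 9.09 rev/s).
x = r cosθ ⇒ ẍ = −rω² cosθ (ω constant).
|a| = rω²|cosθ| = 0.0507·(57.11)²·|cos 159.6°| = 155.01 m/s².

155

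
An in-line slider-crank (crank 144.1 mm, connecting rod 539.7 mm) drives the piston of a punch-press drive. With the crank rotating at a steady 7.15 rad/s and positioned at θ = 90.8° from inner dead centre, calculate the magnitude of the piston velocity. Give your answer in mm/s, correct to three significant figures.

1030

ω = 7.15 rad/s
For an in-line slider-crank, x = r cosθ + √(L² − r² sin²θ), so v = −rω sinθ·[1 + r cosθ/√(L² − r² sin²θ)].
With r = 0.1441 m, L = 0.5397 m, θ = 90.8°: √(L² − r² sin²θ) = 0.52011 m.
v = −0.1441·7.15·0.99990·[1 + 0.1441·-0.01396/0.52011] = -1.0262 m/s.
|v| = 1.0262 m/s = 1026.2 mm/s.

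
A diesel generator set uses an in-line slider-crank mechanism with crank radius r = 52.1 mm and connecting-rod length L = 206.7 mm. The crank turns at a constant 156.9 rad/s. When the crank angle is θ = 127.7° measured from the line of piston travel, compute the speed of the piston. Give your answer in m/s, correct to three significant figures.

5.45

ω = 156.9 rad/s
For an in-line slider-crank, x = r cosθ + √(L² − r² sin²θ), so v = −rω sinθ·[1 + r cosθ/√(L² − r² sin²θ)].
With r = 0.0521 m, L = 0.2067 m, θ = 127.7°: √(L² − r² sin²θ) = 0.20255 m.
v = −0.0521·156.9·0.79122·[1 + 0.0521·-0.61153/0.20255] = -5.4505 m/s.
|v| = 5.4505 m/s.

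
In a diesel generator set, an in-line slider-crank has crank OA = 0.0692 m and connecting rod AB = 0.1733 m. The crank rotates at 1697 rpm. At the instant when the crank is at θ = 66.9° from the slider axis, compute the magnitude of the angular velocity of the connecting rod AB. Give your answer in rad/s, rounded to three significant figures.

ω = 177.7 rad/s (converted from 1697 rpm).
The rod makes angle φ with the slider axis where L sinφ = r sinθ; differentiating, L cosφ·φ̇ = r ω cosθ.
L cosφ = √(L² − r² sin²θ) = 0.16119 m.
|ω_rod| = r ω |cosθ| / √(L² − r² sin²θ) = 0.0692·177.7·0.39234/0.16119 = 29.933 rad/s.

29.9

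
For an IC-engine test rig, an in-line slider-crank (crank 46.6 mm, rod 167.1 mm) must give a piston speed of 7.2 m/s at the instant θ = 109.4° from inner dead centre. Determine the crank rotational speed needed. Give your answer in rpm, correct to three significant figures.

1730

For an in-line slider-crank, |v_piston| = rω|sinθ|·[1 + r cosθ/√(L² − r² sin²θ)].
With r = 0.0466 m, L = 0.1671 m, θ = 109.4°: the bracketed kinematic factor |dx/dθ| = 0.039734 m.
ω = v/|dx/dθ| = 7.2/0.039734 = 181.2 rad/s.
N = 60ω/(2π) = 1730.4 rpm.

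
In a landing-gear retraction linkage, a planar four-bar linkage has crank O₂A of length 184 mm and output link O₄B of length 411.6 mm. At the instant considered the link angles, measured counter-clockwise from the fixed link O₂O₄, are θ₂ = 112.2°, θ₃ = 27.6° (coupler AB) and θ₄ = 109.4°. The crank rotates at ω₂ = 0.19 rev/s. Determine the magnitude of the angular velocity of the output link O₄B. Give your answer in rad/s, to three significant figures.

0.537

ω₂ = 1.194 rad/s (from 0.19 rev/s).
Differentiating the loop-closure r₂e^{iθ₂}+r₃e^{iθ₃}=r₁+r₄e^{iθ₄} gives r₂ω₂e^{iθ₂}+r₃ω₃e^{iθ₃}=r₄ω₄e^{iθ₄}.
Eliminating the other unknown: ω₄ = r₂ω₂ sin(θ₂−θ₃) / [r₄ sin(θ₄−θ₃)].
Numerator sine = +0.99556; denominator sine = +0.98978.
Result = 0.184·1.194·(+0.99556) / (0.4116·(+0.98978)) = +0.53679 rad/s; magnitude 0.53679 rad/s.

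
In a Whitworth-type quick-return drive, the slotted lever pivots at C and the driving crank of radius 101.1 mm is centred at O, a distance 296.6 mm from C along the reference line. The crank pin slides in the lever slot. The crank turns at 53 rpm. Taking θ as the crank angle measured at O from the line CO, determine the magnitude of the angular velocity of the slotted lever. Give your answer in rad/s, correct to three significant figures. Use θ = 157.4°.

ω = 5.55 rad/s (from 53 rpm).
Crank pin A relative to C: A = (d + r cosθ, r sinθ); lever angle φ = atan2(r sinθ, d + r cosθ).
Differentiating tanφ: φ̇ = rω(d cosθ + r)/(d² + r² + 2dr cosθ).
d² + r² + 2dr cosθ = |CA|² = 0.0428255 m²;  d cosθ + r = -0.17272 m.
|ω_lever| = |0.1011·5.55·-0.17272| / 0.0428255 = 2.2631 rad/s.

2.26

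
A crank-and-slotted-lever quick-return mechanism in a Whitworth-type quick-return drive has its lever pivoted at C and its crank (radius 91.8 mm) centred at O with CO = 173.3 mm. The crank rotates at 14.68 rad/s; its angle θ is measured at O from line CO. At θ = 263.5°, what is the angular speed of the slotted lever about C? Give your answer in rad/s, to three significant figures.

ω = 14.68 rad/s
Crank pin A relative to C: A = (d + r cosθ, r sinθ); lever angle φ = atan2(r sinθ, d + r cosθ).
Differentiating tanφ: φ̇ = rω(d cosθ + r)/(d² + r² + 2dr cosθ).
d² + r² + 2dr cosθ = |CA|² = 0.0348582 m²;  d cosθ + r = +0.072182 m.
|ω_lever| = |0.0918·14.68·+0.072182| / 0.0348582 = 2.7906 rad/s.

2.79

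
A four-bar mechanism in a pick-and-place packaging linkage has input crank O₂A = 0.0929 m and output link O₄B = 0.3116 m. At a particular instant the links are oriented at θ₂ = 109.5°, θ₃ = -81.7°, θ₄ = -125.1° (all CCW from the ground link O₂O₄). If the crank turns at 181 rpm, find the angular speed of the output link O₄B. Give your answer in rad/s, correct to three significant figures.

ω₂ = 18.95 rad/s (from 181 rpm).
Differentiating the loop-closure r₂e^{iθ₂}+r₃e^{iθ₃}=r₁+r₄e^{iθ₄} gives r₂ω₂e^{iθ₂}+r₃ω₃e^{iθ₃}=r₄ω₄e^{iθ₄}.
Eliminating the other unknown: ω₄ = r₂ω₂ sin(θ₂−θ₃) / [r₄ sin(θ₄−θ₃)].
Numerator sine = -0.19423; denominator sine = -0.68709.
Result = 0.0929·18.95·(-0.19423) / (0.3116·(-0.68709)) = +1.5975 rad/s; magnitude 1.5975 rad/s.

1.60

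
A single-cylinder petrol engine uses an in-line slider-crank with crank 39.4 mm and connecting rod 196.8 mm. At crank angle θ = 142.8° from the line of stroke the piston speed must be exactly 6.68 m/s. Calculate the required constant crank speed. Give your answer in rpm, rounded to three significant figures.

3190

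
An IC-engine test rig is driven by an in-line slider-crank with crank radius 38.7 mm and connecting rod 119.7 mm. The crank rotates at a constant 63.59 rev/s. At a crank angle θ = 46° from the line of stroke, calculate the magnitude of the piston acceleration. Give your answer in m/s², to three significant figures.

ω = 2π·63.6 = 399.5 rad/s
x(θ) = r cosθ + √(L² − r² sin²θ); with ω constant, a = ω²·d²x/dθ².
d²x/dθ² = −r cosθ − r²(cos2θ)/√u − r⁴ sin²2θ/(4u^{3/2}),  u = L² − r² sin²θ = 0.0135531 m².
Substituting r = 0.0387 m, L = 0.1197 m, θ = 46°: d²x/dθ² = -0.026789 m.
a = ω²·d²x/dθ² = (399.5)²·(-0.026789) = -4276.6 m/s²;  |a| = 4276.6 m/s².

4280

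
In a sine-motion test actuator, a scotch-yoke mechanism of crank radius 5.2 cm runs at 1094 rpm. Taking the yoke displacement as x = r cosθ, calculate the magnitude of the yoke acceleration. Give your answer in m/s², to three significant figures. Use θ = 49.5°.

443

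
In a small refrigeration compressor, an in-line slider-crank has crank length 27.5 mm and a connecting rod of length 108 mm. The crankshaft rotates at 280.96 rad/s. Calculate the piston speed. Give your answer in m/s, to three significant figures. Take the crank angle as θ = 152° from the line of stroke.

ω = 281 rad/s
For an in-line slider-crank, x = r cosθ + √(L² − r² sin²θ), so v = −rω sinθ·[1 + r cosθ/√(L² − r² sin²θ)].
With r = 0.0275 m, L = 0.108 m, θ = 152°: √(L² − r² sin²θ) = 0.10723 m.
v = −0.0275·281·0.46947·[1 + 0.0275·-0.88295/0.10723] = -2.8059 m/s.
|v| = 2.8059 m/s.

2.81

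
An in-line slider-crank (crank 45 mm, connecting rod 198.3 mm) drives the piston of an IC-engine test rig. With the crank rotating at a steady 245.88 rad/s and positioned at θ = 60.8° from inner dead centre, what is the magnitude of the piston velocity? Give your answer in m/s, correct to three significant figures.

10.7

ω = 245.9 rad/s
For an in-line slider-crank, x = r cosθ + √(L² − r² sin²θ), so v = −rω sinθ·[1 + r cosθ/√(L² − r² sin²θ)].
With r = 0.045 m, L = 0.1983 m, θ = 60.8°: √(L² − r² sin²θ) = 0.19437 m.
v = −0.045·245.9·0.87292·[1 + 0.045·0.48786/0.19437] = -10.749 m/s.
|v| = 10.749 m/s.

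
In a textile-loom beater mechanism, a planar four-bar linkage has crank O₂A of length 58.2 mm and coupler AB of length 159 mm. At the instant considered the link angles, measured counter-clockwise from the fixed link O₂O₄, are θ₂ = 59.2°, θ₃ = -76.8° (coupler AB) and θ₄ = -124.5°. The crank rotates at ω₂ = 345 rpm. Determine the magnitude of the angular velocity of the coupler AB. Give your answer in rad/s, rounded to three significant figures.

ω₂ = 36.13 rad/s (from 345 rpm).
Differentiating the loop-closure r₂e^{iθ₂}+r₃e^{iθ₃}=r₁+r₄e^{iθ₄} gives r₂ω₂e^{iθ₂}+r₃ω₃e^{iθ₃}=r₄ω₄e^{iθ₄}.
Eliminating the other unknown: ω₃ = r₂ω₂ sin(θ₄−θ₂) / [r₃ sin(θ₃−θ₄)].
Numerator sine = +0.06453; denominator sine = +0.73963.
Result = 0.0582·36.13·(+0.06453) / (0.159·(+0.73963)) = +1.1538 rad/s; magnitude 1.1538 rad/s.

1.15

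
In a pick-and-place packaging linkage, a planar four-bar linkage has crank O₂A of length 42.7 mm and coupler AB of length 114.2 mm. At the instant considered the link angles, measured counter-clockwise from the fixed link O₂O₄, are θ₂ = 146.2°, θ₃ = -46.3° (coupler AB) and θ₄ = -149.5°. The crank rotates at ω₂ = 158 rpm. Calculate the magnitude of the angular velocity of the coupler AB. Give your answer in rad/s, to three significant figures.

5.73

ω₂ = 16.55 rad/s (from 158 rpm).
Differentiating the loop-closure r₂e^{iθ₂}+r₃e^{iθ₃}=r₁+r₄e^{iθ₄} gives r₂ω₂e^{iθ₂}+r₃ω₃e^{iθ₃}=r₄ω₄e^{iθ₄}.
Eliminating the other unknown: ω₃ = r₂ω₂ sin(θ₄−θ₂) / [r₃ sin(θ₃−θ₄)].
Numerator sine = +0.90108; denominator sine = +0.97358.
Result = 0.0427·16.55·(+0.90108) / (0.1142·(+0.97358)) = +5.7258 rad/s; magnitude 5.7258 rad/s.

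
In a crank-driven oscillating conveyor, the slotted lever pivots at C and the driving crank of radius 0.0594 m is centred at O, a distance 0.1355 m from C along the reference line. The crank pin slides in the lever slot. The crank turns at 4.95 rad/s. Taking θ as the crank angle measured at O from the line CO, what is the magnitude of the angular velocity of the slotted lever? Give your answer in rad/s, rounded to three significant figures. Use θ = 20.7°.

ω = 4.95 rad/s
Crank pin A relative to C: A = (d + r cosθ, r sinθ); lever angle φ = atan2(r sinθ, d + r cosθ).
Differentiating tanφ: φ̇ = rω(d cosθ + r)/(d² + r² + 2dr cosθ).
d² + r² + 2dr cosθ = |CA|² = 0.0369468 m²;  d cosθ + r = +0.18615 m.
|ω_lever| = |0.0594·4.95·+0.18615| / 0.0369468 = 1.4814 rad/s.

1.48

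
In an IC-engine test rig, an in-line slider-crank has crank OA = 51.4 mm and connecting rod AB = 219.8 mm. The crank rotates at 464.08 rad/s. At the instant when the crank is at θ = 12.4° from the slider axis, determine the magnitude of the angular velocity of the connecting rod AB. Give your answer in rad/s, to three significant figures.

ω = 464.1 rad/s
The rod makes angle φ with the slider axis where L sinφ = r sinθ; differentiating, L cosφ·φ̇ = r ω cosθ.
L cosφ = √(L² − r² sin²θ) = 0.21952 m.
|ω_rod| = r ω |cosθ| / √(L² − r² sin²θ) = 0.0514·464.1·0.97667/0.21952 = 106.13 rad/s.

106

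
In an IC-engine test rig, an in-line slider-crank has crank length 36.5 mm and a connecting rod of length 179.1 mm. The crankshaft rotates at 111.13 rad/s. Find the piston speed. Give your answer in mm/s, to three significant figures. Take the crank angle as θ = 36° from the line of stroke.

ω = 111.1 rad/s
For an in-line slider-crank, x = r cosθ + √(L² − r² sin²θ), so v = −rω sinθ·[1 + r cosθ/√(L² − r² sin²θ)].
With r = 0.0365 m, L = 0.1791 m, θ = 36°: √(L² − r² sin²θ) = 0.17781 m.
v = −0.0365·111.1·0.58779·[1 + 0.0365·0.80902/0.17781] = -2.7801 m/s.
|v| = 2.7801 m/s = 2780.1 mm/s.

2780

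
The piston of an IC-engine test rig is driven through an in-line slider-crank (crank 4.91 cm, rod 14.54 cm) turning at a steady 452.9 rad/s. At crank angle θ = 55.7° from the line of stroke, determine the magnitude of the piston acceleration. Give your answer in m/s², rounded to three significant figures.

ω = 452.9 rad/s
x(θ) = r cosθ + √(L² − r² sin²θ); with ω constant, a = ω²·d²x/dθ².
d²x/dθ² = −r cosθ − r²(cos2θ)/√u − r⁴ sin²2θ/(4u^{3/2}),  u = L² − r² sin²θ = 0.0194959 m².
Substituting r = 0.0491 m, L = 0.1454 m, θ = 55.7°: d²x/dθ² = -0.021832 m.
a = ω²·d²x/dθ² = (452.9)²·(-0.021832) = -4478.1 m/s²;  |a| = 4478.1 m/s².

4480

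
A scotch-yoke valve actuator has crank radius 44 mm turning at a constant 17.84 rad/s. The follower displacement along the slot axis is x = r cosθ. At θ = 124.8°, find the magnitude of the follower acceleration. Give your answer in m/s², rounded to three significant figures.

ω = 17.84 rad/s
x = r cosθ ⇒ ẍ = −rω² cosθ (ω constant).
|a| = rω²|cosθ| = 0.044·(17.84)²·|cos 124.8°| = 7.9921 m/s².

7.99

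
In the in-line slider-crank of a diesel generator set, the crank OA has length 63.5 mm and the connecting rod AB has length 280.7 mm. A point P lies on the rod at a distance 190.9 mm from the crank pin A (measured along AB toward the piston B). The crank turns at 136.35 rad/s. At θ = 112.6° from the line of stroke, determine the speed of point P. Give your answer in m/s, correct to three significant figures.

7.59

ω = 136.3 rad/s.  Crank-pin speed |V_A| = rω = 8.6582 m/s, perpendicular to OA.
Rod angle: sinφ = −(r/L) sinθ ⇒ φ = -12.055°; ω_rod = −rω cosθ/√(L²−r²sin²θ) = +12.121 rad/s.
V_P = V_A + ω_rod × AP, with AP = 0.1909 m along the rod.
Components: V_Px = −rω sinθ − a·ω_rod·sinφ = -7.5101 m/s;  V_Py = rω cosθ + a·ω_rod·cosφ = -1.0645 m/s.
|V_P| = √(V_Px² + V_Py²) = 7.5852 m/s.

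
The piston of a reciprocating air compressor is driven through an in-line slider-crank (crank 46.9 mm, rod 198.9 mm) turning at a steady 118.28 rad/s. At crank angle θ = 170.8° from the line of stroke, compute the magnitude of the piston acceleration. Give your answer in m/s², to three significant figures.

ω = 118.3 rad/s
x(θ) = r cosθ + √(L² − r² sin²θ); with ω constant, a = ω²·d²x/dθ².
d²x/dθ² = −r cosθ − r²(cos2θ)/√u − r⁴ sin²2θ/(4u^{3/2}),  u = L² − r² sin²θ = 0.039505 m².
Substituting r = 0.0469 m, L = 0.1989 m, θ = 170.8°: d²x/dθ² = +0.03578 m.
a = ω²·d²x/dθ² = (118.3)²·(+0.03578) = +500.57 m/s²;  |a| = 500.57 m/s².

501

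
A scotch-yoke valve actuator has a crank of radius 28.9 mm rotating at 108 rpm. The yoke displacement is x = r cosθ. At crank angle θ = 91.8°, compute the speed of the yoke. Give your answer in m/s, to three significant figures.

0.327

ω = 11.31 rad/s (from 108 rpm).
x = r cosθ ⇒ ẋ = −rω sinθ.
|v| = rω|sinθ| = 0.0289·11.31·|sin 91.8°| = 0.32669 m/s.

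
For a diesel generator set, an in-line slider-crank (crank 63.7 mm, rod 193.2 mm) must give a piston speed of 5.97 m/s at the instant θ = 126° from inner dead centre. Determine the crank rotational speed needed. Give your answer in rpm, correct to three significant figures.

For an in-line slider-crank, |v_piston| = rω|sinθ|·[1 + r cosθ/√(L² − r² sin²θ)].
With r = 0.0637 m, L = 0.1932 m, θ = 126°: the bracketed kinematic factor |dx/dθ| = 0.041172 m.
ω = v/|dx/dθ| = 5.97/0.041172 = 145 rad/s.
N = 60ω/(2π) = 1384.7 rpm.

1380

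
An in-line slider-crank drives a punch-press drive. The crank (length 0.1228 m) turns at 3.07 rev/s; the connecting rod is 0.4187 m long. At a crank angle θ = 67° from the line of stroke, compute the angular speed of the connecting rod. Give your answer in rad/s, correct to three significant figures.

2.30

ω = 19.29 rad/s (converted from 3.07 rev/s).
The rod makes angle φ with the slider axis where L sinφ = r sinθ; differentiating, L cosφ·φ̇ = r ω cosθ.
L cosφ = √(L² − r² sin²θ) = 0.40315 m.
|ω_rod| = r ω |cosθ| / √(L² − r² sin²θ) = 0.1228·19.29·0.39073/0.40315 = 2.2958 rad/s.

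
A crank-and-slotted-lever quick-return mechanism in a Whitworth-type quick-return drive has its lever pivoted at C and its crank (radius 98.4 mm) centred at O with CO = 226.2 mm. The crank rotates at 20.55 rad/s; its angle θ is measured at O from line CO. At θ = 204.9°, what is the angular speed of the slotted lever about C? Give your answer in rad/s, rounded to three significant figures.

10.5

ω = 20.55 rad/s
Crank pin A relative to C: A = (d + r cosθ, r sinθ); lever angle φ = atan2(r sinθ, d + r cosθ).
Differentiating tanφ: φ̇ = rω(d cosθ + r)/(d² + r² + 2dr cosθ).
d² + r² + 2dr cosθ = |CA|² = 0.0204709 m²;  d cosθ + r = -0.10677 m.
|ω_lever| = |0.0984·20.55·-0.10677| / 0.0204709 = 10.547 rad/s.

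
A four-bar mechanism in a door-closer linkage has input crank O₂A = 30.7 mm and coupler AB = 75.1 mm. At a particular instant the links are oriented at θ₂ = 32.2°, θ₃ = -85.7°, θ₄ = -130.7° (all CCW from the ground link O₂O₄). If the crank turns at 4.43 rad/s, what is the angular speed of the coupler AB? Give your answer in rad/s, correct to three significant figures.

ω₂ = 4.43 rad/s
Differentiating the loop-closure r₂e^{iθ₂}+r₃e^{iθ₃}=r₁+r₄e^{iθ₄} gives r₂ω₂e^{iθ₂}+r₃ω₃e^{iθ₃}=r₄ω₄e^{iθ₄}.
Eliminating the other unknown: ω₃ = r₂ω₂ sin(θ₄−θ₂) / [r₃ sin(θ₃−θ₄)].
Numerator sine = -0.29404; denominator sine = +0.70711.
Result = 0.0307·4.43·(-0.29404) / (0.0751·(+0.70711)) = -0.75305 rad/s; magnitude 0.75305 rad/s.

0.753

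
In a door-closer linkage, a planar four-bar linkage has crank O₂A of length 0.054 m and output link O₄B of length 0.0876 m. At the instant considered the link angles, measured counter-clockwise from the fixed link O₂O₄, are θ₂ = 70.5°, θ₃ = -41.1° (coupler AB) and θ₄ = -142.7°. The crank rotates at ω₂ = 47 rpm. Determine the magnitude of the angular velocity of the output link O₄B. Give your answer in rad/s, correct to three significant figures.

ω₂ = 4.922 rad/s (from 47 rpm).
Differentiating the loop-closure r₂e^{iθ₂}+r₃e^{iθ₃}=r₁+r₄e^{iθ₄} gives r₂ω₂e^{iθ₂}+r₃ω₃e^{iθ₃}=r₄ω₄e^{iθ₄}.
Eliminating the other unknown: ω₄ = r₂ω₂ sin(θ₂−θ₃) / [r₄ sin(θ₄−θ₃)].
Numerator sine = +0.92978; denominator sine = -0.97958.
Result = 0.054·4.922·(+0.92978) / (0.0876·(-0.97958)) = -2.8798 rad/s; magnitude 2.8798 rad/s.

2.88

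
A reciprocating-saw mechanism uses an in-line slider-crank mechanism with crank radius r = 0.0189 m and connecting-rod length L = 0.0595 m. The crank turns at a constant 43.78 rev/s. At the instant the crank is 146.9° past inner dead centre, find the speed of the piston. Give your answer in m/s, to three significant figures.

2.07

ω = 2π·43.8 = 275.1 rad/s
For an in-line slider-crank, x = r cosθ + √(L² − r² sin²θ), so v = −rω sinθ·[1 + r cosθ/√(L² − r² sin²θ)].
With r = 0.0189 m, L = 0.0595 m, θ = 146.9°: √(L² − r² sin²θ) = 0.058598 m.
v = −0.0189·275.1·0.54610·[1 + 0.0189·-0.83772/0.058598] = -2.072 m/s.
|v| = 2.072 m/s.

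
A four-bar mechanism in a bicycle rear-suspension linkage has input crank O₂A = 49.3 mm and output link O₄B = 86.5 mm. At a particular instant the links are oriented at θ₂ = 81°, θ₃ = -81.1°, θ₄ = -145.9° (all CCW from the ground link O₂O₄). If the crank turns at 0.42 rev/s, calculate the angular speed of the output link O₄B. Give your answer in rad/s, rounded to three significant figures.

ω₂ = 2.639 rad/s (from 0.42 rev/s).
Differentiating the loop-closure r₂e^{iθ₂}+r₃e^{iθ₃}=r₁+r₄e^{iθ₄} gives r₂ω₂e^{iθ₂}+r₃ω₃e^{iθ₃}=r₄ω₄e^{iθ₄}.
Eliminating the other unknown: ω₄ = r₂ω₂ sin(θ₂−θ₃) / [r₄ sin(θ₄−θ₃)].
Numerator sine = +0.30736; denominator sine = -0.90483.
Result = 0.0493·2.639·(+0.30736) / (0.0865·(-0.90483)) = -0.5109 rad/s; magnitude 0.5109 rad/s.

0.511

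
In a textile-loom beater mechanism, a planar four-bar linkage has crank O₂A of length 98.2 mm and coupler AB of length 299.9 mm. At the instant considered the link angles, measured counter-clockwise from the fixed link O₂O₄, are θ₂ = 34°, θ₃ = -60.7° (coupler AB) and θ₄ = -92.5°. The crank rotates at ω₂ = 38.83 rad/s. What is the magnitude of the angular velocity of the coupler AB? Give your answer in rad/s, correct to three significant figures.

ω₂ = 38.83 rad/s
Differentiating the loop-closure r₂e^{iθ₂}+r₃e^{iθ₃}=r₁+r₄e^{iθ₄} gives r₂ω₂e^{iθ₂}+r₃ω₃e^{iθ₃}=r₄ω₄e^{iθ₄}.
Eliminating the other unknown: ω₃ = r₂ω₂ sin(θ₄−θ₂) / [r₃ sin(θ₃−θ₄)].
Numerator sine = -0.80386; denominator sine = +0.52696.
Result = 0.0982·38.83·(-0.80386) / (0.2999·(+0.52696)) = -19.396 rad/s; magnitude 19.396 rad/s.

19.4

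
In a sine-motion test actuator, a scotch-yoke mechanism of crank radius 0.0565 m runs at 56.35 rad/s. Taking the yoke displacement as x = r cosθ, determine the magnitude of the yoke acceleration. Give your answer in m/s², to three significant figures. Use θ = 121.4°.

93.5

ω = 56.35 rad/s
x = r cosθ ⇒ ẍ = −rω² cosθ (ω constant).
|a| = rω²|cosθ| = 0.0565·(56.35)²·|cos 121.4°| = 93.472 m/s².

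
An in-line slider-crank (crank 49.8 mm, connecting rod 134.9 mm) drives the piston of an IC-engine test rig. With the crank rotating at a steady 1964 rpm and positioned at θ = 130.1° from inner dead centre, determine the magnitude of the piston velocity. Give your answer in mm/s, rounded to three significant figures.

5890

ω = 2π·1964/60 = 205.7 rad/s
For an in-line slider-crank, x = r cosθ + √(L² − r² sin²θ), so v = −rω sinθ·[1 + r cosθ/√(L² − r² sin²θ)].
With r = 0.0498 m, L = 0.1349 m, θ = 130.1°: √(L² − r² sin²θ) = 0.12941 m.
v = −0.0498·205.7·0.76492·[1 + 0.0498·-0.64412/0.12941] = -5.8926 m/s.
|v| = 5.8926 m/s = 5892.6 mm/s.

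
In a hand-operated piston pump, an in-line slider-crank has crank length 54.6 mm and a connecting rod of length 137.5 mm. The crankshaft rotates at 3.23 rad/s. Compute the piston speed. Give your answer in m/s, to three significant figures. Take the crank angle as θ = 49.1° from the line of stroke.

ω = 3.23 rad/s
For an in-line slider-crank, x = r cosθ + √(L² − r² sin²θ), so v = −rω sinθ·[1 + r cosθ/√(L² − r² sin²θ)].
With r = 0.0546 m, L = 0.1375 m, θ = 49.1°: √(L² − r² sin²θ) = 0.13116 m.
v = −0.0546·3.23·0.75585·[1 + 0.0546·0.65474/0.13116] = -0.16963 m/s.
|v| = 0.16963 m/s.

0.170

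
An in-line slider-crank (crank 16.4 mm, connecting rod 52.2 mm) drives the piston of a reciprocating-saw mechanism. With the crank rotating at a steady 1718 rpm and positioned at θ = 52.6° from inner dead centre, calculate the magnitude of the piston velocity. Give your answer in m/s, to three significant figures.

2.81

ω = 2π·1718/60 = 179.9 rad/s
For an in-line slider-crank, x = r cosθ + √(L² − r² sin²θ), so v = −rω sinθ·[1 + r cosθ/√(L² − r² sin²θ)].
With r = 0.0164 m, L = 0.0522 m, θ = 52.6°: √(L² − r² sin²θ) = 0.050548 m.
v = −0.0164·179.9·0.79441·[1 + 0.0164·0.60738/0.050548] = -2.8058 m/s.
|v| = 2.8058 m/s.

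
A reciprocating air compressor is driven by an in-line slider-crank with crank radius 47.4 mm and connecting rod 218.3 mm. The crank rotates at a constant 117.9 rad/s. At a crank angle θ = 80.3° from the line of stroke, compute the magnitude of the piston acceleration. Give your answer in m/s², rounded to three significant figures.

ω = 117.9 rad/s
x(θ) = r cosθ + √(L² − r² sin²θ); with ω constant, a = ω²·d²x/dθ².
d²x/dθ² = −r cosθ − r²(cos2θ)/√u − r⁴ sin²2θ/(4u^{3/2}),  u = L² − r² sin²θ = 0.0454719 m².
Substituting r = 0.0474 m, L = 0.2183 m, θ = 80.3°: d²x/dθ² = +0.0019373 m.
a = ω²·d²x/dθ² = (117.9)²·(+0.0019373) = +26.929 m/s²;  |a| = 26.929 m/s².

26.9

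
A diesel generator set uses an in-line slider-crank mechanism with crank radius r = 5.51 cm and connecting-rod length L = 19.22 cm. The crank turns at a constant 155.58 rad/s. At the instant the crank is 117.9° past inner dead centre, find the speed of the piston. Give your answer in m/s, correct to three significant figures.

6.53

ω = 155.6 rad/s
For an in-line slider-crank, x = r cosθ + √(L² − r² sin²θ), so v = −rω sinθ·[1 + r cosθ/√(L² − r² sin²θ)].
With r = 0.0551 m, L = 0.1922 m, θ = 117.9°: √(L² − r² sin²θ) = 0.18593 m.
v = −0.0551·155.6·0.88377·[1 + 0.0551·-0.46793/0.18593] = -6.5255 m/s.
|v| = 6.5255 m/s.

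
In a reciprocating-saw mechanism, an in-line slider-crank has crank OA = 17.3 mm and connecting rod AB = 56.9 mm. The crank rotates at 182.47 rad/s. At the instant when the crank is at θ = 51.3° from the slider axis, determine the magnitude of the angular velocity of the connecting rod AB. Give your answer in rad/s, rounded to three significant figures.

35.7

ω = 182.5 rad/s
The rod makes angle φ with the slider axis where L sinφ = r sinθ; differentiating, L cosφ·φ̇ = r ω cosθ.
L cosφ = √(L² − r² sin²θ) = 0.055275 m.
|ω_rod| = r ω |cosθ| / √(L² − r² sin²θ) = 0.0173·182.5·0.62524/0.055275 = 35.707 rad/s.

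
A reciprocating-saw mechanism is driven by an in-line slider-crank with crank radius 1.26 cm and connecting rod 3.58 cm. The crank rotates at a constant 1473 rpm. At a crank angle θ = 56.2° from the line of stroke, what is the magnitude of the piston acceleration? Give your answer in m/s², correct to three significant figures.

ω = 2π·1473/60 = 154.3 rad/s
x(θ) = r cosθ + √(L² − r² sin²θ); with ω constant, a = ω²·d²x/dθ².
d²x/dθ² = −r cosθ − r²(cos2θ)/√u − r⁴ sin²2θ/(4u^{3/2}),  u = L² − r² sin²θ = 0.00117201 m².
Substituting r = 0.0126 m, L = 0.0358 m, θ = 56.2°: d²x/dθ² = -0.0053764 m.
a = ω²·d²x/dθ² = (154.3)²·(-0.0053764) = -127.92 m/s²;  |a| = 127.92 m/s².

128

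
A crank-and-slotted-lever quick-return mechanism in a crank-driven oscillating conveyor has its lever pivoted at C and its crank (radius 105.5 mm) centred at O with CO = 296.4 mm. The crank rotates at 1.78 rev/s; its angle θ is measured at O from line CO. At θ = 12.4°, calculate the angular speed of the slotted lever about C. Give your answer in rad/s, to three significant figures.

2.91

ω = 11.18 rad/s (from 1.78 rev/s).
Crank pin A relative to C: A = (d + r cosθ, r sinθ); lever angle φ = atan2(r sinθ, d + r cosθ).
Differentiating tanφ: φ̇ = rω(d cosθ + r)/(d² + r² + 2dr cosθ).
d² + r² + 2dr cosθ = |CA|² = 0.160065 m²;  d cosθ + r = +0.39499 m.
|ω_lever| = |0.1055·11.18·+0.39499| / 0.160065 = 2.9116 rad/s.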